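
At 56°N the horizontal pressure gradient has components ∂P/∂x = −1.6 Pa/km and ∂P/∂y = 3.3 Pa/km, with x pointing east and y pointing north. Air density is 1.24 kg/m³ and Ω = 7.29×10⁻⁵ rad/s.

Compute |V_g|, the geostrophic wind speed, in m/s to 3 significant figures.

Coriolis parameter at 56°N:
f = 2Ω sin φ = 2 × 7.29×10⁻⁵ × sin 56° = 1.21×10⁻⁴ s⁻¹
Component geostrophic relations (x east, y north):
u_g = −(1/(fρ)) ∂P/∂y,  v_g = (1/(fρ)) ∂P/∂x
u_g = −(3.3×10⁻³)/(1.21×10⁻⁴ × 1.24) = −22.0 m/s;  v_g = (−1.6×10⁻³)/(1.21×10⁻⁴ × 1.24) = −10.7 m/s
|V_g| = √(u_g² + v_g²) = 24.5 m/s

24.5 m/s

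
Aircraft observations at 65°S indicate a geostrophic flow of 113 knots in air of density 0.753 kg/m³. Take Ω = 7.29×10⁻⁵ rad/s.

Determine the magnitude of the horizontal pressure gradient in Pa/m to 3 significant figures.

5.78×10⁻³ Pa/m

Coriolis parameter at 65°S:
f = 2Ω sin φ = 2 × 7.29×10⁻⁵ × sin 65° = 1.32×10⁻⁴ s⁻¹
Wind speed in SI: 113 knots = 58.1 m/s
Geostrophic balance rearranged: |∂P/∂n| = f ρ V_g
|∂P/∂n| = 1.32×10⁻⁴ × 0.753 × 58.1 = 5.78×10⁻³ Pa/m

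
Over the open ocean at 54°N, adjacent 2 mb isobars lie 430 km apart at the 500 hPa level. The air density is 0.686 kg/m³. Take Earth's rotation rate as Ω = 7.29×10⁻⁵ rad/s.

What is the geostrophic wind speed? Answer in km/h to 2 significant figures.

Coriolis parameter at 54°N:
f = 2Ω sin φ = 2 × 7.29×10⁻⁵ × sin 54° = 1.18×10⁻⁴ s⁻¹
Pressure gradient: |∂P/∂n| = 200 Pa / 430000 m = 4.65×10⁻⁴ Pa/m
Geostrophic balance (pressure-gradient force = Coriolis force):
V_g = (1/(fρ)) |∂P/∂n| = 4.65×10⁻⁴ / (1.18×10⁻⁴ × 0.686) = 5.75 m/s
Converting: 5.75 m/s × 3.6 = 21 km/h

21 km/h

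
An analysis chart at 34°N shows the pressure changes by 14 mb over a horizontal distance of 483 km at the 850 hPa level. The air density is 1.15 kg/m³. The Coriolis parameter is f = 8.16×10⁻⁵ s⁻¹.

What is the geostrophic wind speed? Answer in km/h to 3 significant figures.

111 km/h

Pressure gradient: |∂P/∂n| = 1400 Pa / 483000 m = 2.90×10⁻³ Pa/m
Geostrophic balance (pressure-gradient force = Coriolis force):
V_g = (1/(fρ)) |∂P/∂n| = 2.90×10⁻³ / (8.16×10⁻⁵ × 1.15) = 30.9 m/s
Converting: 30.9 m/s × 3.6 = 111 km/h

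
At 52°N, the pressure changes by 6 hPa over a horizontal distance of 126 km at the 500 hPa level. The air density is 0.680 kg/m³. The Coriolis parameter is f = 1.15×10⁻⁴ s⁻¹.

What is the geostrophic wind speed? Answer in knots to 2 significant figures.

Pressure gradient: |∂P/∂n| = 600 Pa / 126000 m = 4.76×10⁻³ Pa/m
Geostrophic balance (pressure-gradient force = Coriolis force):
V_g = (1/(fρ)) |∂P/∂n| = 4.76×10⁻³ / (1.15×10⁻⁴ × 0.680) = 60.9 m/s
Converting: 60.9 m/s × 1.944 = 120 knots

120 knots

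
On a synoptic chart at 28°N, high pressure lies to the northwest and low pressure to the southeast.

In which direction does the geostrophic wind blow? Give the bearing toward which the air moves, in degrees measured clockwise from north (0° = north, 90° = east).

The pressure-gradient force points toward the southeast (bearing 135°).
Geostrophic balance: in the Northern Hemisphere the Coriolis force deflects motion to the right, so the geostrophic wind blows 90° to the right of the pressure-gradient force (low pressure on the left).
Rotating 135° by 90° clockwise gives 225° — the wind blows toward the southwest.

225°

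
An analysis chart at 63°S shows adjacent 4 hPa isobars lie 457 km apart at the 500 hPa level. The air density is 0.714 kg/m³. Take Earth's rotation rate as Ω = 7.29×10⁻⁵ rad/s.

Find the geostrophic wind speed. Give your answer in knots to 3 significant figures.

18.3 knots

Coriolis parameter at 63°S:
f = 2Ω sin φ = 2 × 7.29×10⁻⁵ × sin 63° = 1.30×10⁻⁴ s⁻¹
Pressure gradient: |∂P/∂n| = 400 Pa / 457000 m = 8.75×10⁻⁴ Pa/m
Geostrophic balance (pressure-gradient force = Coriolis force):
V_g = (1/(fρ)) |∂P/∂n| = 8.75×10⁻⁴ / (1.30×10⁻⁴ × 0.714) = 9.44 m/s
Converting: 9.44 m/s × 1.944 = 18.3 knots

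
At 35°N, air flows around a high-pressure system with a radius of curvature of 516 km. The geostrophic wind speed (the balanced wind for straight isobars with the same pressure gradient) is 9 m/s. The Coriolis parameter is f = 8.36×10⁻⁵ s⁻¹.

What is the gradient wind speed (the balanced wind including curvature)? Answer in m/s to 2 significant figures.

13 m/s

Around a high, pressure-gradient force acts outward with centrifugal, so Coriolis balances both:
fV = (1/ρ)|∂P/∂n| + V²/R  →  V² − fR·V + fR·V_g = 0
With fR = 8.36×10⁻⁵ × 516×10³ m = 43.1 m/s:
V = [fR − √((fR)² − 4 fR V_g)]/2 = [43.1 − √(43.1² − 4×43.1×9)]/2 = 12.8 m/s
Supergeostrophic (V > V_g = 9 m/s), as expected around a high.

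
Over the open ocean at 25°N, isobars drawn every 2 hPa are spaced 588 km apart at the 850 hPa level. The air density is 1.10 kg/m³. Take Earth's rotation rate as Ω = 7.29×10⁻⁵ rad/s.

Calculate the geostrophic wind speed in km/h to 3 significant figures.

18.1 km/h

Coriolis parameter at 25°N:
f = 2Ω sin φ = 2 × 7.29×10⁻⁵ × sin 25° = 6.16×10⁻⁵ s⁻¹
Pressure gradient: |∂P/∂n| = 200 Pa / 588000 m = 3.40×10⁻⁴ Pa/m
Geostrophic balance (pressure-gradient force = Coriolis force):
V_g = (1/(fρ)) |∂P/∂n| = 3.40×10⁻⁴ / (6.16×10⁻⁵ × 1.10) = 5.02 m/s
Converting: 5.02 m/s × 3.6 = 18.1 km/h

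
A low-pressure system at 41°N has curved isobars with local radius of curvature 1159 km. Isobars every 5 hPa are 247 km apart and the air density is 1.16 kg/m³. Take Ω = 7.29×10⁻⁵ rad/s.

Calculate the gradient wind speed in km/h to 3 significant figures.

57.4 km/h

Coriolis parameter at 41°N:
f = 2Ω sin φ = 2 × 7.29×10⁻⁵ × sin 41° = 9.57×10⁻⁵ s⁻¹
Pressure gradient: |∂P/∂n| = 500 Pa / 247000 m = 2.02×10⁻³ Pa/m
Geostrophic speed: V_g = |∂P/∂n|/(fρ) = 2.02×10⁻³/(9.57×10⁻⁵ × 1.16) = 18.2 m/s
Around a low, centrifugal force acts outward with Coriolis, so pressure-gradient force balances both:
(1/ρ)|∂P/∂n| = fV + V²/R  →  V² + fR·V − fR·V_g = 0
With fR = 9.57×10⁻⁵ × 1159×10³ m = 111 m/s:
V = [−fR + √((fR)² + 4 fR V_g)]/2 = [−111 + √(111² + 4×111×18.2)]/2 = 15.9 m/s
Subgeostrophic (V < V_g = 18.2 m/s), as expected around a low.
Converting: 15.9 m/s × 3.6 = 57.4 km/h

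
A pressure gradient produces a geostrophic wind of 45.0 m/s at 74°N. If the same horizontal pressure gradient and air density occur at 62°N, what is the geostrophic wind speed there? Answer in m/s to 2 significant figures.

49 m/s

With the same pressure gradient and density, V_g ∝ 1/f ∝ 1/sin φ.
V₂ = V₁ · sin φ₁ / sin φ₂ = 45.0 × sin 74° / sin 62°
V₂ = 45.0 × 0.9613/0.8829 = 49 m/s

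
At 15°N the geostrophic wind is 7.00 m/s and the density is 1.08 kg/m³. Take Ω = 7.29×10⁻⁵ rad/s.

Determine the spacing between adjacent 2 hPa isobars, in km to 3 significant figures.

Coriolis parameter at 15°N:
f = 2Ω sin φ = 2 × 7.29×10⁻⁵ × sin 15° = 3.77×10⁻⁵ s⁻¹
Geostrophic balance rearranged: |∂P/∂n| = f ρ V_g
|∂P/∂n| = 3.77×10⁻⁵ × 1.08 × 7.00 = 2.85×10⁻⁴ Pa/m
Isobar spacing: Δn = ΔP/|∂P/∂n| = 200 Pa / 2.85×10⁻⁴ Pa/m = 701059 m ≈ 701 km

701 km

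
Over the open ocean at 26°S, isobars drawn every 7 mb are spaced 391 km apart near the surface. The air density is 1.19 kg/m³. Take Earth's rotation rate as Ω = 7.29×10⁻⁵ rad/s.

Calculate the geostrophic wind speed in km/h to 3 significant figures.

Coriolis parameter at 26°S:
f = 2Ω sin φ = 2 × 7.29×10⁻⁵ × sin 26° = 6.39×10⁻⁵ s⁻¹
Pressure gradient: |∂P/∂n| = 700 Pa / 391000 m = 1.79×10⁻³ Pa/m
Geostrophic balance (pressure-gradient force = Coriolis force):
V_g = (1/(fρ)) |∂P/∂n| = 1.79×10⁻³ / (6.39×10⁻⁵ × 1.19) = 23.5 m/s
Converting: 23.5 m/s × 3.6 = 84.7 km/h

84.7 km/h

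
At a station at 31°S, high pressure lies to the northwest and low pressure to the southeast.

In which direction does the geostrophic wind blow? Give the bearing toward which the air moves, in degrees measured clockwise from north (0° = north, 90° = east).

045°

The pressure-gradient force points toward the southeast (bearing 135°).
Geostrophic balance: in the Southern Hemisphere the Coriolis force deflects motion to the left, so the geostrophic wind blows 90° to the left of the pressure-gradient force (low pressure on the right).
Rotating 135° by 90° counterclockwise gives 045° — the wind blows toward the northeast.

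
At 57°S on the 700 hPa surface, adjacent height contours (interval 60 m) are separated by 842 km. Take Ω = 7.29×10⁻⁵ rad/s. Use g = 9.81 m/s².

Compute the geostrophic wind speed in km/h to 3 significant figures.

Coriolis parameter at 57°S:
f = 2Ω sin φ = 2 × 7.29×10⁻⁵ × sin 57° = 1.22×10⁻⁴ s⁻¹
Height gradient: |∂Z/∂n| = 60 m / 842000 m = 7.13×10⁻⁵
On a pressure surface, geostrophic balance gives V_g = (g/f)|∂Z/∂n|:
V_g = 9.81 × 7.13×10⁻⁵ / 1.22×10⁻⁴ = 5.72 m/s
Converting: 5.72 m/s × 3.6 = 20.6 km/h

20.6 km/h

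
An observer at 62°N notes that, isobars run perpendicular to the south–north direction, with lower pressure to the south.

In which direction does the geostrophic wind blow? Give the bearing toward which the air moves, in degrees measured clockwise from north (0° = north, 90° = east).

The pressure-gradient force points toward the south (bearing 180°).
Geostrophic balance: in the Northern Hemisphere the Coriolis force deflects motion to the right, so the geostrophic wind blows 90° to the right of the pressure-gradient force (low pressure on the left).
Rotating 180° by 90° clockwise gives 270° — the wind blows toward the west.

270°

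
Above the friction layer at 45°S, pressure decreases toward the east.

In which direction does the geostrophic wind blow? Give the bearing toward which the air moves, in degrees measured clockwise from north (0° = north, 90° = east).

000°

The pressure-gradient force points toward the east (bearing 090°).
Geostrophic balance: in the Southern Hemisphere the Coriolis force deflects motion to the left, so the geostrophic wind blows 90° to the left of the pressure-gradient force (low pressure on the right).
Rotating 090° by 90° counterclockwise gives 000° — the wind blows toward the north.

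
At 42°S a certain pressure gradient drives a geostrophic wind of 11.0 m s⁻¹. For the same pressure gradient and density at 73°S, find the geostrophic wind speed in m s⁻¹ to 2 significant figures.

With the same pressure gradient and density, V_g ∝ 1/f ∝ 1/sin φ.
V₂ = V₁ · sin φ₁ / sin φ₂ = 11.0 × sin 42° / sin 73°
V₂ = 11.0 × 0.6691/0.9563 = 7.7 m s⁻¹

7.7 m s⁻¹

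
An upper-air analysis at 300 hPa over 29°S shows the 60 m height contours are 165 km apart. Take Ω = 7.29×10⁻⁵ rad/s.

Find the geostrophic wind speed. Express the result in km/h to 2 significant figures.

Coriolis parameter at 29°S:
f = 2Ω sin φ = 2 × 7.29×10⁻⁵ × sin 29° = 7.07×10⁻⁵ s⁻¹
Height gradient: |∂Z/∂n| = 60 m / 165000 m = 3.64×10⁻⁴
On a pressure surface, geostrophic balance gives V_g = (g/f)|∂Z/∂n|:
V_g = 9.81 × 3.64×10⁻⁴ / 7.07×10⁻⁵ = 50.5 m/s
Converting: 50.5 m/s × 3.6 = 180 km/h

180 km/h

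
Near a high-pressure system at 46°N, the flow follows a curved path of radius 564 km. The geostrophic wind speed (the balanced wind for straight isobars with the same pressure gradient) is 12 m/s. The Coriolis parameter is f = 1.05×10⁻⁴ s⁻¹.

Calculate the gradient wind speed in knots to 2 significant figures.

33 knots

Around a high, pressure-gradient force acts outward with centrifugal, so Coriolis balances both:
fV = (1/ρ)|∂P/∂n| + V²/R  →  V² − fR·V + fR·V_g = 0
With fR = 1.05×10⁻⁴ × 564×10³ m = 59.2 m/s:
V = [fR − √((fR)² − 4 fR V_g)]/2 = [59.2 − √(59.2² − 4×59.2×12)]/2 = 16.7 m/s
Supergeostrophic (V > V_g = 12 m/s), as expected around a high.
Converting: 16.7 m/s × 1.944 = 33 knots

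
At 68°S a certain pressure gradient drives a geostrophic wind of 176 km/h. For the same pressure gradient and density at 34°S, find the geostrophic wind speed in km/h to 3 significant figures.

292 km/h

With the same pressure gradient and density, V_g ∝ 1/f ∝ 1/sin φ.
V₂ = V₁ · sin φ₁ / sin φ₂ = 176 × sin 68° / sin 34°
V₂ = 176 × 0.9272/0.5592 = 292 km/h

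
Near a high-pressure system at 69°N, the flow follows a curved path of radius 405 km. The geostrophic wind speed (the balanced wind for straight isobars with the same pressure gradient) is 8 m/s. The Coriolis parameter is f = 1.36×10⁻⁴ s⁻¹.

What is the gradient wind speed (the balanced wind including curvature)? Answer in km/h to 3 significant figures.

35.0 km/h

Around a high, pressure-gradient force acts outward with centrifugal, so Coriolis balances both:
fV = (1/ρ)|∂P/∂n| + V²/R  →  V² − fR·V + fR·V_g = 0
With fR = 1.36×10⁻⁴ × 405×10³ m = 55.1 m/s:
V = [fR − √((fR)² − 4 fR V_g)]/2 = [55.1 − √(55.1² − 4×55.1×8)]/2 = 9.71 m/s
Supergeostrophic (V > V_g = 8 m/s), as expected around a high.
Converting: 9.71 m/s × 3.6 = 35.0 km/h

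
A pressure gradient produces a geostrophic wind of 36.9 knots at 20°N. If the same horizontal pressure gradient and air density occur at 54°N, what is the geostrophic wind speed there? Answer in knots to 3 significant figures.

15.6 knots

With the same pressure gradient and density, V_g ∝ 1/f ∝ 1/sin φ.
V₂ = V₁ · sin φ₁ / sin φ₂ = 36.9 × sin 20° / sin 54°
V₂ = 36.9 × 0.3420/0.8090 = 15.6 knots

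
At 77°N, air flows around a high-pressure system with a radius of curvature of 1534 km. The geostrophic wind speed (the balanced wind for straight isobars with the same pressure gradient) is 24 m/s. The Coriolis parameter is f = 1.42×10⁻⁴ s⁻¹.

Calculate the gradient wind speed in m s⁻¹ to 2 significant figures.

27 m s⁻¹

Around a high, pressure-gradient force acts outward with centrifugal, so Coriolis balances both:
fV = (1/ρ)|∂P/∂n| + V²/R  →  V² − fR·V + fR·V_g = 0
With fR = 1.42×10⁻⁴ × 1534×10³ m = 218 m/s:
V = [fR − √((fR)² − 4 fR V_g)]/2 = [218 − √(218² − 4×218×24)]/2 = 27.5 m/s
Supergeostrophic (V > V_g = 24 m/s), as expected around a high.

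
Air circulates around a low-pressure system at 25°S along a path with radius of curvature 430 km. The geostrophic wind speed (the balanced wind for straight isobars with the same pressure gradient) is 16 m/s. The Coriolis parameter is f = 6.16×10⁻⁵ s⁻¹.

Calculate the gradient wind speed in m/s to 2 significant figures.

Around a low, centrifugal force acts outward with Coriolis, so pressure-gradient force balances both:
(1/ρ)|∂P/∂n| = fV + V²/R  →  V² + fR·V − fR·V_g = 0
With fR = 6.16×10⁻⁵ × 430×10³ m = 26.5 m/s:
V = [−fR + √((fR)² + 4 fR V_g)]/2 = [−26.5 + √(26.5² + 4×26.5×16)]/2 = 11.2 m/s
Subgeostrophic (V < V_g = 16 m/s), as expected around a low.

11 m/s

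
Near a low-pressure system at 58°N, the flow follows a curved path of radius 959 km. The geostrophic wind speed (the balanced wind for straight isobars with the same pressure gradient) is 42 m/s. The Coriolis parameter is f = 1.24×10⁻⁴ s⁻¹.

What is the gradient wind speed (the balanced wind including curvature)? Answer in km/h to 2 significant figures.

120 km/h

Around a low, centrifugal force acts outward with Coriolis, so pressure-gradient force balances both:
(1/ρ)|∂P/∂n| = fV + V²/R  →  V² + fR·V − fR·V_g = 0
With fR = 1.24×10⁻⁴ × 959×10³ m = 119 m/s:
V = [−fR + √((fR)² + 4 fR V_g)]/2 = [−119 + √(119² + 4×119×42)]/2 = 32.9 m/s
Subgeostrophic (V < V_g = 42 m/s), as expected around a low.
Converting: 32.9 m/s × 3.6 = 120 km/h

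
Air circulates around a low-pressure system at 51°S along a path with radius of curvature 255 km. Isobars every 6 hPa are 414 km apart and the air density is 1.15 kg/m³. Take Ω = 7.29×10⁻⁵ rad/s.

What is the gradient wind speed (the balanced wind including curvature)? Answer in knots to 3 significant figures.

16.7 knots

Coriolis parameter at 51°S:
f = 2Ω sin φ = 2 × 7.29×10⁻⁵ × sin 51° = 1.13×10⁻⁴ s⁻¹
Pressure gradient: |∂P/∂n| = 600 Pa / 414000 m = 1.45×10⁻³ Pa/m
Geostrophic speed: V_g = |∂P/∂n|/(fρ) = 1.45×10⁻³/(1.13×10⁻⁴ × 1.15) = 11.1 m/s
Around a low, centrifugal force acts outward with Coriolis, so pressure-gradient force balances both:
(1/ρ)|∂P/∂n| = fV + V²/R  →  V² + fR·V − fR·V_g = 0
With fR = 1.13×10⁻⁴ × 255×10³ m = 28.9 m/s:
V = [−fR + √((fR)² + 4 fR V_g)]/2 = [−28.9 + √(28.9² + 4×28.9×11.1)]/2 = 8.58 m/s
Subgeostrophic (V < V_g = 11.1 m/s), as expected around a low.
Converting: 8.58 m/s × 1.944 = 16.7 knots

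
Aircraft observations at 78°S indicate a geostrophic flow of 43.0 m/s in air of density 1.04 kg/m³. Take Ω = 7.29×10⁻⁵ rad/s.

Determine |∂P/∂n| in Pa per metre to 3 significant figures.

6.38×10⁻³ Pa/m

Coriolis parameter at 78°S:
f = 2Ω sin φ = 2 × 7.29×10⁻⁵ × sin 78° = 1.43×10⁻⁴ s⁻¹
Geostrophic balance rearranged: |∂P/∂n| = f ρ V_g
|∂P/∂n| = 1.43×10⁻⁴ × 1.04 × 43.0 = 6.38×10⁻³ Pa/m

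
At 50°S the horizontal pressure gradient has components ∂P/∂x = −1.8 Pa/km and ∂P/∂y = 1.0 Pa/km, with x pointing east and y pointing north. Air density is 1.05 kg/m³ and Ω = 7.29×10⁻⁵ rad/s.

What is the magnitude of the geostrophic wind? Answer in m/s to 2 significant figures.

18 m/s

Coriolis parameter at 50°S:
f = 2Ω sin φ = 2 × 7.29×10⁻⁵ × sin 50° = 1.12×10⁻⁴ s⁻¹
In the Southern Hemisphere f is negative: f = −1.12×10⁻⁴ s⁻¹.
Component geostrophic relations (x east, y north):
u_g = −(1/(fρ)) ∂P/∂y,  v_g = (1/(fρ)) ∂P/∂x
u_g = −(1.0×10⁻³)/(−1.12×10⁻⁴ × 1.05) = 8.53 m/s;  v_g = (−1.8×10⁻³)/(−1.12×10⁻⁴ × 1.05) = 15.3 m/s
|V_g| = √(u_g² + v_g²) = 17.6 m/s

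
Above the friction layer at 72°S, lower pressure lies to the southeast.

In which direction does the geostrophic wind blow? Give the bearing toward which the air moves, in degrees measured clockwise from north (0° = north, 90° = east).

The pressure-gradient force points toward the southeast (bearing 135°).
Geostrophic balance: in the Southern Hemisphere the Coriolis force deflects motion to the left, so the geostrophic wind blows 90° to the left of the pressure-gradient force (low pressure on the right).
Rotating 135° by 90° counterclockwise gives 045° — the wind blows toward the northeast.

045°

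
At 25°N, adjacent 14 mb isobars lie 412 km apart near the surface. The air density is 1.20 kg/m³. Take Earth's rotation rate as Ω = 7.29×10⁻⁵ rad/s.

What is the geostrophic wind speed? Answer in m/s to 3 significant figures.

46.0 m/s

Coriolis parameter at 25°N:
f = 2Ω sin φ = 2 × 7.29×10⁻⁵ × sin 25° = 6.16×10⁻⁵ s⁻¹
Pressure gradient: |∂P/∂n| = 1400 Pa / 412000 m = 3.40×10⁻³ Pa/m
Geostrophic balance (pressure-gradient force = Coriolis force):
V_g = (1/(fρ)) |∂P/∂n| = 3.40×10⁻³ / (6.16×10⁻⁵ × 1.20) = 46.0 m/s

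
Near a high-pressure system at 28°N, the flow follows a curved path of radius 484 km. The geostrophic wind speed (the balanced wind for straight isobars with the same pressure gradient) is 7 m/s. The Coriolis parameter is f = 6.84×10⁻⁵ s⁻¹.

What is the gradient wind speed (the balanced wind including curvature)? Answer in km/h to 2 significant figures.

36 km/h

Around a high, pressure-gradient force acts outward with centrifugal, so Coriolis balances both:
fV = (1/ρ)|∂P/∂n| + V²/R  →  V² − fR·V + fR·V_g = 0
With fR = 6.84×10⁻⁵ × 484×10³ m = 33.1 m/s:
V = [fR − √((fR)² − 4 fR V_g)]/2 = [33.1 − √(33.1² − 4×33.1×7)]/2 = 10.1 m/s
Supergeostrophic (V > V_g = 7 m/s), as expected around a high.
Converting: 10.1 m/s × 3.6 = 36 km/h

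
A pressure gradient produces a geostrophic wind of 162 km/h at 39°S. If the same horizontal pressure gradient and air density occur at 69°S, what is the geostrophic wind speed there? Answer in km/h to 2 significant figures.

With the same pressure gradient and density, V_g ∝ 1/f ∝ 1/sin φ.
V₂ = V₁ · sin φ₁ / sin φ₂ = 162 × sin 39° / sin 69°
V₂ = 162 × 0.6293/0.9336 = 110 km/h

110 km/h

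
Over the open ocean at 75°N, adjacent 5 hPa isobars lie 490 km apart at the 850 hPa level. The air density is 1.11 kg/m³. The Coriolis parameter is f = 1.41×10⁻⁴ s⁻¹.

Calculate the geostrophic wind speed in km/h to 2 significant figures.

Pressure gradient: |∂P/∂n| = 500 Pa / 490000 m = 1.02×10⁻³ Pa/m
Geostrophic balance (pressure-gradient force = Coriolis force):
V_g = (1/(fρ)) |∂P/∂n| = 1.02×10⁻³ / (1.41×10⁻⁴ × 1.11) = 6.52 m/s
Converting: 6.52 m/s × 3.6 = 23 km/h

23 km/h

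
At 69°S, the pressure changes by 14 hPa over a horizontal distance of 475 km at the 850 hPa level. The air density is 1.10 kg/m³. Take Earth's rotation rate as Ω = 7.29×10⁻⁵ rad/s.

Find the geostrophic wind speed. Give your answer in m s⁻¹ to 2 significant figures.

Coriolis parameter at 69°S:
f = 2Ω sin φ = 2 × 7.29×10⁻⁵ × sin 69° = 1.36×10⁻⁴ s⁻¹
Pressure gradient: |∂P/∂n| = 1400 Pa / 475000 m = 2.95×10⁻³ Pa/m
Geostrophic balance (pressure-gradient force = Coriolis force):
V_g = (1/(fρ)) |∂P/∂n| = 2.95×10⁻³ / (1.36×10⁻⁴ × 1.10) = 19.7 m/s

20 m s⁻¹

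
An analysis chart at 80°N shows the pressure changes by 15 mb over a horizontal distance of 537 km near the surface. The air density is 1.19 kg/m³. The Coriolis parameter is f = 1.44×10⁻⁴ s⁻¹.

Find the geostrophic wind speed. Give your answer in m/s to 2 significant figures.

16 m/s

Pressure gradient: |∂P/∂n| = 1500 Pa / 537000 m = 2.79×10⁻³ Pa/m
Geostrophic balance (pressure-gradient force = Coriolis force):
V_g = (1/(fρ)) |∂P/∂n| = 2.79×10⁻³ / (1.44×10⁻⁴ × 1.19) = 16.3 m/s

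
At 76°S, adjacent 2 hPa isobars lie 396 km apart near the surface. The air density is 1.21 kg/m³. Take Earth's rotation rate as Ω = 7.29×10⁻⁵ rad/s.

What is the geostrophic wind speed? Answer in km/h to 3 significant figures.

Coriolis parameter at 76°S:
f = 2Ω sin φ = 2 × 7.29×10⁻⁵ × sin 76° = 1.41×10⁻⁴ s⁻¹
Pressure gradient: |∂P/∂n| = 200 Pa / 396000 m = 5.05×10⁻⁴ Pa/m
Geostrophic balance (pressure-gradient force = Coriolis force):
V_g = (1/(fρ)) |∂P/∂n| = 5.05×10⁻⁴ / (1.41×10⁻⁴ × 1.21) = 2.95 m/s
Converting: 2.95 m/s × 3.6 = 10.6 km/h

10.6 km/h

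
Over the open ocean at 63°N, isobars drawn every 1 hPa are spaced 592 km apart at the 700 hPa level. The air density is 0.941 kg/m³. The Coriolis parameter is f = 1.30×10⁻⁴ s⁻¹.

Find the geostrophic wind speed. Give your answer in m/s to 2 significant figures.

Pressure gradient: |∂P/∂n| = 100 Pa / 592000 m = 1.69×10⁻⁴ Pa/m
Geostrophic balance (pressure-gradient force = Coriolis force):
V_g = (1/(fρ)) |∂P/∂n| = 1.69×10⁻⁴ / (1.30×10⁻⁴ × 0.941) = 1.38 m/s

1.4 m/s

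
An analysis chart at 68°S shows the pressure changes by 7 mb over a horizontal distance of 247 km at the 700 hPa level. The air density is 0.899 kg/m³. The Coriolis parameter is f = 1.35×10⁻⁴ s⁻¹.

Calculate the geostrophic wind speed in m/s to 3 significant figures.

23.4 m/s

Pressure gradient: |∂P/∂n| = 700 Pa / 247000 m = 2.83×10⁻³ Pa/m
Geostrophic balance (pressure-gradient force = Coriolis force):
V_g = (1/(fρ)) |∂P/∂n| = 2.83×10⁻³ / (1.35×10⁻⁴ × 0.899) = 23.4 m/s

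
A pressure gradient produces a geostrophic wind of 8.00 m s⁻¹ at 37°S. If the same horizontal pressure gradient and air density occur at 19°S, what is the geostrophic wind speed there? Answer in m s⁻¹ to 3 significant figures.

With the same pressure gradient and density, V_g ∝ 1/f ∝ 1/sin φ.
V₂ = V₁ · sin φ₁ / sin φ₂ = 8.00 × sin 37° / sin 19°
V₂ = 8.00 × 0.6018/0.3256 = 14.8 m s⁻¹

14.8 m s⁻¹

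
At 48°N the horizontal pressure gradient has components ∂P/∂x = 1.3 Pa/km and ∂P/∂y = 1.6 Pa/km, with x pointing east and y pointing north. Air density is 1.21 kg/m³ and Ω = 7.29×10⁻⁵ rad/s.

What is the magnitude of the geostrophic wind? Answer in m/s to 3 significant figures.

Coriolis parameter at 48°N:
f = 2Ω sin φ = 2 × 7.29×10⁻⁵ × sin 48° = 1.08×10⁻⁴ s⁻¹
Component geostrophic relations (x east, y north):
u_g = −(1/(fρ)) ∂P/∂y,  v_g = (1/(fρ)) ∂P/∂x
u_g = −(1.6×10⁻³)/(1.08×10⁻⁴ × 1.21) = −12.2 m/s;  v_g = (1.3×10⁻³)/(1.08×10⁻⁴ × 1.21) = 9.92 m/s
|V_g| = √(u_g² + v_g²) = 15.7 m/s

15.7 m/s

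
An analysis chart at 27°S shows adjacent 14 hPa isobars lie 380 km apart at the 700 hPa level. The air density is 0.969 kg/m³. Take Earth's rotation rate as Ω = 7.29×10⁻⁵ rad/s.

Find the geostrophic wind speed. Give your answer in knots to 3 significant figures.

Coriolis parameter at 27°S:
f = 2Ω sin φ = 2 × 7.29×10⁻⁵ × sin 27° = 6.62×10⁻⁵ s⁻¹
Pressure gradient: |∂P/∂n| = 1400 Pa / 380000 m = 3.68×10⁻³ Pa/m
Geostrophic balance (pressure-gradient force = Coriolis force):
V_g = (1/(fρ)) |∂P/∂n| = 3.68×10⁻³ / (6.62×10⁻⁵ × 0.969) = 57.4 m/s
Converting: 57.4 m/s × 1.944 = 112 knots

112 knots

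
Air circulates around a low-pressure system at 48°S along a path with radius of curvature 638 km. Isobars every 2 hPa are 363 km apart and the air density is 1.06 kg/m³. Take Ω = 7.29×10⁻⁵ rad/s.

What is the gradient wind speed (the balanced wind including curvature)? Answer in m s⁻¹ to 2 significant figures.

Coriolis parameter at 48°S:
f = 2Ω sin φ = 2 × 7.29×10⁻⁵ × sin 48° = 1.08×10⁻⁴ s⁻¹
Pressure gradient: |∂P/∂n| = 200 Pa / 363000 m = 5.51×10⁻⁴ Pa/m
Geostrophic speed: V_g = |∂P/∂n|/(fρ) = 5.51×10⁻⁴/(1.08×10⁻⁴ × 1.06) = 4.80 m/s
Around a low, centrifugal force acts outward with Coriolis, so pressure-gradient force balances both:
(1/ρ)|∂P/∂n| = fV + V²/R  →  V² + fR·V − fR·V_g = 0
With fR = 1.08×10⁻⁴ × 638×10³ m = 69.1 m/s:
V = [−fR + √((fR)² + 4 fR V_g)]/2 = [−69.1 + √(69.1² + 4×69.1×4.8)]/2 = 4.5 m/s
Subgeostrophic (V < V_g = 4.8 m/s), as expected around a low.

4.5 m s⁻¹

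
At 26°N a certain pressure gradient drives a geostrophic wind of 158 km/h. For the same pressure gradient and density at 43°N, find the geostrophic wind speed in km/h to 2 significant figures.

100 km/h

With the same pressure gradient and density, V_g ∝ 1/f ∝ 1/sin φ.
V₂ = V₁ · sin φ₁ / sin φ₂ = 158 × sin 26° / sin 43°
V₂ = 158 × 0.4384/0.6820 = 100 km/h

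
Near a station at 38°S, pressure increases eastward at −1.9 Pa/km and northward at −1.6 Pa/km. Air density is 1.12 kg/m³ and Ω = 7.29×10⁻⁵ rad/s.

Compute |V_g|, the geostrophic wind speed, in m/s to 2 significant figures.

Coriolis parameter at 38°S:
f = 2Ω sin φ = 2 × 7.29×10⁻⁵ × sin 38° = 8.98×10⁻⁵ s⁻¹
In the Southern Hemisphere f is negative: f = −8.98×10⁻⁵ s⁻¹.
Component geostrophic relations (x east, y north):
u_g = −(1/(fρ)) ∂P/∂y,  v_g = (1/(fρ)) ∂P/∂x
u_g = −(−1.6×10⁻³)/(−8.98×10⁻⁵ × 1.12) = −15.9 m/s;  v_g = (−1.9×10⁻³)/(−8.98×10⁻⁵ × 1.12) = 18.9 m/s
|V_g| = √(u_g² + v_g²) = 24.7 m/s

25 m/s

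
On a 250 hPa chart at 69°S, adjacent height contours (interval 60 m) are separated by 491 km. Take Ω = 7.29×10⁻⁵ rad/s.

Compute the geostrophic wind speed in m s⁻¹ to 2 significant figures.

Coriolis parameter at 69°S:
f = 2Ω sin φ = 2 × 7.29×10⁻⁵ × sin 69° = 1.36×10⁻⁴ s⁻¹
Height gradient: |∂Z/∂n| = 60 m / 491000 m = 1.22×10⁻⁴
On a pressure surface, geostrophic balance gives V_g = (g/f)|∂Z/∂n|:
V_g = 9.81 × 1.22×10⁻⁴ / 1.36×10⁻⁴ = 8.81 m/s

8.8 m s⁻¹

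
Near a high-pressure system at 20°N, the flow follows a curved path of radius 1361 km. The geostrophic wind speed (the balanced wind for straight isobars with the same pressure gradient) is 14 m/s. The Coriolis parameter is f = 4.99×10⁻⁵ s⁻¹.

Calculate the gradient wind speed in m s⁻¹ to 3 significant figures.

19.7 m s⁻¹

Around a high, pressure-gradient force acts outward with centrifugal, so Coriolis balances both:
fV = (1/ρ)|∂P/∂n| + V²/R  →  V² − fR·V + fR·V_g = 0
With fR = 4.99×10⁻⁵ × 1361×10³ m = 67.9 m/s:
V = [fR − √((fR)² − 4 fR V_g)]/2 = [67.9 − √(67.9² − 4×67.9×14)]/2 = 19.7 m/s
Supergeostrophic (V > V_g = 14 m/s), as expected around a high.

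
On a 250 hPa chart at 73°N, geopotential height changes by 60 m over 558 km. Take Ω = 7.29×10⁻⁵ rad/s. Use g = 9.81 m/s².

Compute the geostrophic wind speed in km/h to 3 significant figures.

Coriolis parameter at 73°N:
f = 2Ω sin φ = 2 × 7.29×10⁻⁵ × sin 73° = 1.39×10⁻⁴ s⁻¹
Height gradient: |∂Z/∂n| = 60 m / 558000 m = 1.08×10⁻⁴
On a pressure surface, geostrophic balance gives V_g = (g/f)|∂Z/∂n|:
V_g = 9.81 × 1.08×10⁻⁴ / 1.39×10⁻⁴ = 7.57 m/s
Converting: 7.57 m/s × 3.6 = 27.2 km/h

27.2 km/h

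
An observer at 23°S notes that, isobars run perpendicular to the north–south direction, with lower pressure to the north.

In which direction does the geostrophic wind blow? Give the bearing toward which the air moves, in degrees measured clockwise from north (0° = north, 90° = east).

The pressure-gradient force points toward the north (bearing 000°).
Geostrophic balance: in the Southern Hemisphere the Coriolis force deflects motion to the left, so the geostrophic wind blows 90° to the left of the pressure-gradient force (low pressure on the right).
Rotating 000° by 90° counterclockwise gives 270° — the wind blows toward the west.

270°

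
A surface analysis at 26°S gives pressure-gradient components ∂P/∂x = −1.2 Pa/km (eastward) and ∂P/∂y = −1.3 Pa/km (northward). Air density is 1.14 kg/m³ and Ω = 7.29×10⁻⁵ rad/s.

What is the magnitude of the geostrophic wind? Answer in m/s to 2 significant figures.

Coriolis parameter at 26°S:
f = 2Ω sin φ = 2 × 7.29×10⁻⁵ × sin 26° = 6.39×10⁻⁵ s⁻¹
In the Southern Hemisphere f is negative: f = −6.39×10⁻⁵ s⁻¹.
Component geostrophic relations (x east, y north):
u_g = −(1/(fρ)) ∂P/∂y,  v_g = (1/(fρ)) ∂P/∂x
u_g = −(−1.3×10⁻³)/(−6.39×10⁻⁵ × 1.14) = −17.8 m/s;  v_g = (−1.2×10⁻³)/(−6.39×10⁻⁵ × 1.14) = 16.5 m/s
|V_g| = √(u_g² + v_g²) = 24.3 m/s

24 m/s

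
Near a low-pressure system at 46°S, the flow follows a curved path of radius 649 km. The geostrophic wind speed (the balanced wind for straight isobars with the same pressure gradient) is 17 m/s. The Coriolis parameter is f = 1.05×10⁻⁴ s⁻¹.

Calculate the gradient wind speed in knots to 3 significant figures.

Around a low, centrifugal force acts outward with Coriolis, so pressure-gradient force balances both:
(1/ρ)|∂P/∂n| = fV + V²/R  →  V² + fR·V − fR·V_g = 0
With fR = 1.05×10⁻⁴ × 649×10³ m = 68.1 m/s:
V = [−fR + √((fR)² + 4 fR V_g)]/2 = [−68.1 + √(68.1² + 4×68.1×17)]/2 = 14.1 m/s
Subgeostrophic (V < V_g = 17 m/s), as expected around a low.
Converting: 14.1 m/s × 1.944 = 27.4 knots

27.4 knots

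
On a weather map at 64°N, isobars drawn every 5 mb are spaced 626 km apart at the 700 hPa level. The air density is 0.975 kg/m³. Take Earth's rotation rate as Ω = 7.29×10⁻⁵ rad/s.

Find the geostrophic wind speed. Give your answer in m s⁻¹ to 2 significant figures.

6.3 m s⁻¹

Coriolis parameter at 64°N:
f = 2Ω sin φ = 2 × 7.29×10⁻⁵ × sin 64° = 1.31×10⁻⁴ s⁻¹
Pressure gradient: |∂P/∂n| = 500 Pa / 626000 m = 7.99×10⁻⁴ Pa/m
Geostrophic balance (pressure-gradient force = Coriolis force):
V_g = (1/(fρ)) |∂P/∂n| = 7.99×10⁻⁴ / (1.31×10⁻⁴ × 0.975) = 6.25 m/s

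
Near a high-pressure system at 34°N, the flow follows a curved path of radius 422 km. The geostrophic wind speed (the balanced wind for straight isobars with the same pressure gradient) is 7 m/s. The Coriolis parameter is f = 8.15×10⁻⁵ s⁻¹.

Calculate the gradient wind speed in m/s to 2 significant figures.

Around a high, pressure-gradient force acts outward with centrifugal, so Coriolis balances both:
fV = (1/ρ)|∂P/∂n| + V²/R  →  V² − fR·V + fR·V_g = 0
With fR = 8.15×10⁻⁵ × 422×10³ m = 34.4 m/s:
V = [fR − √((fR)² − 4 fR V_g)]/2 = [34.4 − √(34.4² − 4×34.4×7)]/2 = 9.78 m/s
Supergeostrophic (V > V_g = 7 m/s), as expected around a high.

9.8 m/s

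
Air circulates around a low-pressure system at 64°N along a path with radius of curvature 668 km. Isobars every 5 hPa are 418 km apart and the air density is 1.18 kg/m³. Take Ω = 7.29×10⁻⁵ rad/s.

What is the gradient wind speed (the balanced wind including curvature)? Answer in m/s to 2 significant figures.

Coriolis parameter at 64°N:
f = 2Ω sin φ = 2 × 7.29×10⁻⁵ × sin 64° = 1.31×10⁻⁴ s⁻¹
Pressure gradient: |∂P/∂n| = 500 Pa / 418000 m = 1.20×10⁻³ Pa/m
Geostrophic speed: V_g = |∂P/∂n|/(fρ) = 1.20×10⁻³/(1.31×10⁻⁴ × 1.18) = 7.74 m/s
Around a low, centrifugal force acts outward with Coriolis, so pressure-gradient force balances both:
(1/ρ)|∂P/∂n| = fV + V²/R  →  V² + fR·V − fR·V_g = 0
With fR = 1.31×10⁻⁴ × 668×10³ m = 87.5 m/s:
V = [−fR + √((fR)² + 4 fR V_g)]/2 = [−87.5 + √(87.5² + 4×87.5×7.74)]/2 = 7.15 m/s
Subgeostrophic (V < V_g = 7.74 m/s), as expected around a low.

7.2 m/s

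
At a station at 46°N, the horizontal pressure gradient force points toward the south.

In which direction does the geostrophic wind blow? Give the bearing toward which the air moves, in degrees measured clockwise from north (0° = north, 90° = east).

The pressure-gradient force points toward the south (bearing 180°).
Geostrophic balance: in the Northern Hemisphere the Coriolis force deflects motion to the right, so the geostrophic wind blows 90° to the right of the pressure-gradient force (low pressure on the left).
Rotating 180° by 90° clockwise gives 270° — the wind blows toward the west.

270°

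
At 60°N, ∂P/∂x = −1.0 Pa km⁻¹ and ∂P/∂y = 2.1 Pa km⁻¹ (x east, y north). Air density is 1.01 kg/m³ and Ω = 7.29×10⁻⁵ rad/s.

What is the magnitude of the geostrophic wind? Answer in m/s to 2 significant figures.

18 m/s

Coriolis parameter at 60°N:
f = 2Ω sin φ = 2 × 7.29×10⁻⁵ × sin 60° = 1.26×10⁻⁴ s⁻¹
Component geostrophic relations (x east, y north):
u_g = −(1/(fρ)) ∂P/∂y,  v_g = (1/(fρ)) ∂P/∂x
u_g = −(2.1×10⁻³)/(1.26×10⁻⁴ × 1.01) = −16.5 m/s;  v_g = (−1.0×10⁻³)/(1.26×10⁻⁴ × 1.01) = −7.84 m/s
|V_g| = √(u_g² + v_g²) = 18.2 m/s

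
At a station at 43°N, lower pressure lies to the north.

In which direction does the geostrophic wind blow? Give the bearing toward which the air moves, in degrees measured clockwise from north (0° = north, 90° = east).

The pressure-gradient force points toward the north (bearing 000°).
Geostrophic balance: in the Northern Hemisphere the Coriolis force deflects motion to the right, so the geostrophic wind blows 90° to the right of the pressure-gradient force (low pressure on the left).
Rotating 000° by 90° clockwise gives 090° — the wind blows toward the east.

090°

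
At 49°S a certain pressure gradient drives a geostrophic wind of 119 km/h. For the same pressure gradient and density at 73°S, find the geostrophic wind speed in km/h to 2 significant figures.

94 km/h

With the same pressure gradient and density, V_g ∝ 1/f ∝ 1/sin φ.
V₂ = V₁ · sin φ₁ / sin φ₂ = 119 × sin 49° / sin 73°
V₂ = 119 × 0.7547/0.9563 = 94 km/h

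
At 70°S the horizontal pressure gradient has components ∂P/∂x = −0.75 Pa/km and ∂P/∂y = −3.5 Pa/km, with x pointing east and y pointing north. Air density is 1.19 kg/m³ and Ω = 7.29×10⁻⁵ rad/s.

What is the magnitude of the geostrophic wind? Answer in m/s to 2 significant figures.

22 m/s

Coriolis parameter at 70°S:
f = 2Ω sin φ = 2 × 7.29×10⁻⁵ × sin 70° = 1.37×10⁻⁴ s⁻¹
In the Southern Hemisphere f is negative: f = −1.37×10⁻⁴ s⁻¹.
Component geostrophic relations (x east, y north):
u_g = −(1/(fρ)) ∂P/∂y,  v_g = (1/(fρ)) ∂P/∂x
u_g = −(−3.5×10⁻³)/(−1.37×10⁻⁴ × 1.19) = −21.5 m/s;  v_g = (−0.75×10⁻³)/(−1.37×10⁻⁴ × 1.19) = 4.60 m/s
|V_g| = √(u_g² + v_g²) = 22.0 m/s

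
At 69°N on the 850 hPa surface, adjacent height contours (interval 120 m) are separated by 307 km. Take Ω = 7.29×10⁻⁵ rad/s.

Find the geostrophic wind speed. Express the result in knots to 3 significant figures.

Coriolis parameter at 69°N:
f = 2Ω sin φ = 2 × 7.29×10⁻⁵ × sin 69° = 1.36×10⁻⁴ s⁻¹
Height gradient: |∂Z/∂n| = 120 m / 307000 m = 3.91×10⁻⁴
On a pressure surface, geostrophic balance gives V_g = (g/f)|∂Z/∂n|:
V_g = 9.81 × 3.91×10⁻⁴ / 1.36×10⁻⁴ = 28.2 m/s
Converting: 28.2 m/s × 1.944 = 54.8 knots

54.8 knots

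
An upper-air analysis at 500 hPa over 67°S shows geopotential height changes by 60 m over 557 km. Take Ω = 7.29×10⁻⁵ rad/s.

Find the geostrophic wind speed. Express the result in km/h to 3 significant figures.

28.3 km/h

Coriolis parameter at 67°S:
f = 2Ω sin φ = 2 × 7.29×10⁻⁵ × sin 67° = 1.34×10⁻⁴ s⁻¹
Height gradient: |∂Z/∂n| = 60 m / 557000 m = 1.08×10⁻⁴
On a pressure surface, geostrophic balance gives V_g = (g/f)|∂Z/∂n|:
V_g = 9.81 × 1.08×10⁻⁴ / 1.34×10⁻⁴ = 7.87 m/s
Converting: 7.87 m/s × 3.6 = 28.3 km/h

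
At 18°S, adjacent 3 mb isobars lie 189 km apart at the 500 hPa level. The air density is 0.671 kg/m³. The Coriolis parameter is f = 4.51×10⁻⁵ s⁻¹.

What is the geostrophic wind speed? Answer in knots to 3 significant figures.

Pressure gradient: |∂P/∂n| = 300 Pa / 189000 m = 1.59×10⁻³ Pa/m
Geostrophic balance (pressure-gradient force = Coriolis force):
V_g = (1/(fρ)) |∂P/∂n| = 1.59×10⁻³ / (4.51×10⁻⁵ × 0.671) = 52.5 m/s
Converting: 52.5 m/s × 1.944 = 102 knots

102 knots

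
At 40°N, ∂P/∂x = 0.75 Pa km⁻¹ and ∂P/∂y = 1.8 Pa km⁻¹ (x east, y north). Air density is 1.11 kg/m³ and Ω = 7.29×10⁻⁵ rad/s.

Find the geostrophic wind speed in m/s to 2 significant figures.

Coriolis parameter at 40°N:
f = 2Ω sin φ = 2 × 7.29×10⁻⁵ × sin 40° = 9.37×10⁻⁵ s⁻¹
Component geostrophic relations (x east, y north):
u_g = −(1/(fρ)) ∂P/∂y,  v_g = (1/(fρ)) ∂P/∂x
u_g = −(1.8×10⁻³)/(9.37×10⁻⁵ × 1.11) = −17.3 m/s;  v_g = (0.75×10⁻³)/(9.37×10⁻⁵ × 1.11) = 7.21 m/s
|V_g| = √(u_g² + v_g²) = 18.7 m/s

19 m/s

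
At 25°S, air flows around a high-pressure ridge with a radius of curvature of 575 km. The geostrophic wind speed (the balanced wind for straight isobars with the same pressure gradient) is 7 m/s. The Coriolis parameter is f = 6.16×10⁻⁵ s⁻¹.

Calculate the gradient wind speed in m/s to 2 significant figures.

Around a high, pressure-gradient force acts outward with centrifugal, so Coriolis balances both:
fV = (1/ρ)|∂P/∂n| + V²/R  →  V² − fR·V + fR·V_g = 0
With fR = 6.16×10⁻⁵ × 575×10³ m = 35.4 m/s:
V = [fR − √((fR)² − 4 fR V_g)]/2 = [35.4 − √(35.4² − 4×35.4×7)]/2 = 9.6 m/s
Supergeostrophic (V > V_g = 7 m/s), as expected around a high.

9.6 m/s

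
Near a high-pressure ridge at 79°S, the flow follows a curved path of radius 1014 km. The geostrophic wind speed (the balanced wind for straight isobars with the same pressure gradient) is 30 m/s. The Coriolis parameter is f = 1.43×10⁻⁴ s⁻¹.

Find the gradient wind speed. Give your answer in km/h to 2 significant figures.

Around a high, pressure-gradient force acts outward with centrifugal, so Coriolis balances both:
fV = (1/ρ)|∂P/∂n| + V²/R  →  V² − fR·V + fR·V_g = 0
With fR = 1.43×10⁻⁴ × 1014×10³ m = 145 m/s:
V = [fR − √((fR)² − 4 fR V_g)]/2 = [145 − √(145² − 4×145×30)]/2 = 42.4 m/s
Supergeostrophic (V > V_g = 30 m/s), as expected around a high.
Converting: 42.4 m/s × 3.6 = 150 km/h

150 km/h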